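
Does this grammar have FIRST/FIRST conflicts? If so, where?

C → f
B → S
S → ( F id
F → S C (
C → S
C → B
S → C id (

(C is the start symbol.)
Yes. C → f / C → S on { 'f' }; C → f / C → B on { 'f' }; C → S / C → B on { '(', 'f' }; S → '(' F id / S → C id '(' on { '(' }

A FIRST/FIRST conflict occurs when two productions N → α and N → β for the same non-terminal have FIRST(α) ∩ FIRST(β) ≠ ∅ (with ε ∈ FIRST of a nullable right-hand side, so two nullable alternatives also conflict).

FIRST sets of the non-terminals at (or reachable through a nullable prefix from) the front of some alternative:
  FIRST(S) = { '(', 'f' }
  FIRST(B) = { '(', 'f' }
  FIRST(C) = { '(', 'f' }

Productions for C:
  C → f: FIRST = { 'f' }
  C → S: FIRST = { '(', 'f' }
  C → B: FIRST = { '(', 'f' }
Productions for S:
  S → ( F id: FIRST = { '(' }
  S → C id (: FIRST = { '(', 'f' }
B, F have only one production, so no FIRST/FIRST conflict is possible there.

Conflict for C: C → f and C → S
  Overlap: { 'f' }
Conflict for C: C → f and C → B
  Overlap: { 'f' }
Conflict for C: C → S and C → B
  Overlap: { '(', 'f' }
Conflict for S: S → ( F id and S → C id (
  Overlap: { '(' }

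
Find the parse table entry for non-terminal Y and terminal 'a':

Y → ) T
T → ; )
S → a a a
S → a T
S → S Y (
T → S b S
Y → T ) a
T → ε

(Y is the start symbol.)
To find M[Y, 'a'], we find productions for Y where 'a' is in the predict set (PREDICT(N → α) = (FIRST(α) \ {ε}) ∪ (FOLLOW(N) if α ⇒* ε)).

Relevant sets:
  FIRST(T) = { ';', 'a', ε }

Y → ) T: PREDICT = { ')' }
Y → T ) a: PREDICT = { ')', ';', 'a' }
  'a' is in predict set, so this production goes in M[Y, 'a']

M[Y, 'a'] = Y → T ) a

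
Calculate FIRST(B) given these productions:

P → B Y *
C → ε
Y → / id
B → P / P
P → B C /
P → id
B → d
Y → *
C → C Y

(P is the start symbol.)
{ 'd', 'id' }

FIRST sets of the other non-terminals involved (by the same procedure, iterated to a fixed point):
  FIRST(P) = { 'd', 'id' }

From B → P / P:
  - P is a non-terminal: add FIRST(P) \ {ε} = { 'd', 'id' }
    P is not nullable, so stop
From B → d:
  - d is a terminal: add 'd' and stop

Collecting: FIRST(B) = { 'd', 'id' }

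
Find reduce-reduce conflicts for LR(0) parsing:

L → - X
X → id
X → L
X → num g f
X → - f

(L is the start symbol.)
Augment with L' → L and build the canonical LR(0) collection (I0 = CLOSURE({[L' → . L]}), then GOTO on every symbol after a dot until no new states appear). It has 11 states:
  I0: { [L → . - X], [L' → . L] }  — shift
  I1: { [L → - . X], [L → . - X], [X → . - f], [X → . L], [X → . id], [X → . num g f] }  — shift
  I2: { [L' → L .] }  — accept
  I3: { [L → - . X], [L → . - X], [X → - . f], [X → . - f], [X → . L], [X → . id], [X → . num g f] }  — shift
  I4: { [X → L .] }  — reduce
  I5: { [L → - X .] }  — reduce
  I6: { [X → id .] }  — reduce
  I7: { [X → num . g f] }  — shift
  I8: { [X → num g . f] }  — shift
  I9: { [X → num g f .] }  — reduce
  I10: { [X → - f .] }  — reduce

No state contains more than one complete item.

Answer: No reduce-reduce conflicts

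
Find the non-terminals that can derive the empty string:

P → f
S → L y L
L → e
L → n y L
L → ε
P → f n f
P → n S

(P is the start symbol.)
A non-terminal is nullable if it can derive ε (the empty string): either it has an ε-production, or it has a production whose right-hand side consists entirely of nullable non-terminals.

ε-productions: L → ε
So L is immediately nullable.
No further non-terminal can be added: every production for the remaining non-terminals contains a terminal or a non-nullable non-terminal.
Nullable = { 'L' }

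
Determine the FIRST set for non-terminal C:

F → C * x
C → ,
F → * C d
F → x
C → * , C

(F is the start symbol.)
To compute FIRST(C), examine every production with C on the left-hand side, reading each right-hand side left to right until a non-nullable symbol is reached.

From C → ,:
  - ',' is a terminal: add ',' and stop
From C → * , C:
  - '*' is a terminal: add '*' and stop

Collecting: FIRST(C) = { '*', ',' }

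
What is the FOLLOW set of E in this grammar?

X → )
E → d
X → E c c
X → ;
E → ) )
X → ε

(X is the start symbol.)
{ 'c' }

In X → E c c: E is followed by c c, add FIRST(c c) \ {ε} = { 'c' }

Taking the union: FOLLOW(E) = { 'c' }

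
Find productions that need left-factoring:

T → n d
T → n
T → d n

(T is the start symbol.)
Yes, T has productions with common prefix 'n'

Left-factoring is needed when two productions for the same non-terminal
share a common prefix on the right-hand side.

Productions for T:
  T → n d
  T → n
  T → d n

Found common prefix 'n' in productions for T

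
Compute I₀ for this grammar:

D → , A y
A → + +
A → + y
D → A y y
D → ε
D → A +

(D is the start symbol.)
{ [A → . + +], [A → . + y], [D → . , A y], [D → . A +], [D → . A y y], [D → .], [D' → . D] }

First, augment the grammar with D' → D
I₀ = CLOSURE({ [D' → . D] }):
  [D' → . D] has the dot before D: add [D → . , A y], [D → . A y y], [D → .], [D → . A +]
  [D → . A y y] has the dot before A: add [A → . + +], [A → . + y]
No further items can be added.

I₀ = { [A → . + +], [A → . + y], [D → . , A y], [D → . A +], [D → . A y y], [D → .], [D' → . D] }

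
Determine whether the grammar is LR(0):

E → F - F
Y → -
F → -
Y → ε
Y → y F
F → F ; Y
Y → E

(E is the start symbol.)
Augment with E' → E and build the canonical LR(0) collection (I0 = CLOSURE({[E' → . E]}), then GOTO on every symbol after a dot until no new states appear). It has 12 states:
  I0: { [E → . F - F], [E' → . E], [F → . -], [F → . F ; Y] }  — shift
  I1: { [F → - .] }  — reduce
  I2: { [E' → E .] }  — accept
  I3: { [E → F . - F], [F → F . ; Y] }  — shift
  I4: { [E → F - . F], [F → . -], [F → . F ; Y] }  — shift
  I5: { [E → . F - F], [F → . -], [F → . F ; Y], [F → F ; . Y], [Y → . -], [Y → . E], [Y → . y F], [Y → .] }  — shift, reduce
  I6: { [F → - .], [Y → - .] }  — 2 reduces
  I7: { [Y → E .] }  — reduce
  I8: { [F → F ; Y .] }  — reduce
  I9: { [F → . -], [F → . F ; Y], [Y → y . F] }  — shift
  I10: { [F → F . ; Y], [Y → y F .] }  — shift, reduce
  I11: { [E → F - F .], [F → F . ; Y] }  — shift, reduce

Conflict in state I5:
  Shift-reduce conflict between [Y → .] and [F → . -]
So the grammar is NOT LR(0).

Answer: No. Shift-reduce conflict between [Y → .] and [F → . -]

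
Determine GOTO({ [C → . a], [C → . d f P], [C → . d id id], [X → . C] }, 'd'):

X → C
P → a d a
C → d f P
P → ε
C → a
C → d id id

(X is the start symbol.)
GOTO(I, 'd') = CLOSURE({ [A → αX.β] : [A → α.Xβ] ∈ I, X = 'd' })

Items with dot before 'd', with the dot advanced:
  [C → . d f P] → [C → d . f P]
  [C → . d id id] → [C → d . id id]
Closure adds nothing (no advanced item has the dot before a non-terminal).

GOTO = { [C → d . f P], [C → d . id id] }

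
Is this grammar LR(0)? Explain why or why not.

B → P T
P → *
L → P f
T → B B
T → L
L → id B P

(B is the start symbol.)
Yes, the grammar is LR(0)

A grammar is LR(0) if no state in the canonical LR(0) collection has:
  - both a shift item (dot before a terminal) and a complete item (shift-reduce conflict), or
  - two or more complete items (reduce-reduce conflict; the accept item [B' → B .] counts as a complete item here).

Augment with B' → B and build the canonical LR(0) collection (I0 = CLOSURE({[B' → . B]}), then GOTO on every symbol after a dot until no new states appear). It has 13 states:
  I0: { [B → . P T], [B' → . B], [P → . *] }  — shift
  I1: { [P → * .] }  — reduce
  I2: { [B' → B .] }  — accept
  I3: { [B → . P T], [B → P . T], [L → . P f], [L → . id B P], [P → . *], [T → . B B], [T → . L] }  — shift
  I4: { [B → . P T], [P → . *], [T → B . B] }  — shift
  I5: { [T → L .] }  — reduce
  I6: { [B → . P T], [B → P . T], [L → . P f], [L → . id B P], [L → P . f], [P → . *], [T → . B B], [T → . L] }  — shift
  I7: { [B → P T .] }  — reduce
  I8: { [B → . P T], [L → id . B P], [P → . *] }  — shift
  I9: { [L → id B . P], [P → . *] }  — shift
  I10: { [L → id B P .] }  — reduce
  I11: { [L → P f .] }  — reduce
  I12: { [T → B B .] }  — reduce

Every state is either a pure shift/goto state or contains exactly one complete item and nothing to shift — no conflicts. The grammar is LR(0).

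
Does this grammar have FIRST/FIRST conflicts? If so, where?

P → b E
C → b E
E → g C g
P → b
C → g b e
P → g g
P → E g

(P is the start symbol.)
A FIRST/FIRST conflict occurs when two productions N → α and N → β for the same non-terminal have FIRST(α) ∩ FIRST(β) ≠ ∅ (with ε ∈ FIRST of a nullable right-hand side, so two nullable alternatives also conflict).

FIRST sets of the non-terminals at (or reachable through a nullable prefix from) the front of some alternative:
  FIRST(E) = { 'g' }

Productions for P:
  P → b E: FIRST = { 'b' }
  P → b: FIRST = { 'b' }
  P → g g: FIRST = { 'g' }
  P → E g: FIRST = { 'g' }
Productions for C:
  C → b E: FIRST = { 'b' }
  C → g b e: FIRST = { 'g' }
E has only one production, so no FIRST/FIRST conflict is possible there.

Conflict for P: P → b E and P → b
  Overlap: { 'b' }
Conflict for P: P → g g and P → E g
  Overlap: { 'g' }

Answer: Yes. P → b E / P → b on { 'b' }; P → g g / P → E g on { 'g' }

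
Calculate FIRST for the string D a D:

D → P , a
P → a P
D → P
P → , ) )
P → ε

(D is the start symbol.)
FIRST sets of the non-terminals involved (from the grammar, by fixed-point iteration):
  FIRST(D) = { ',', 'a', ε }

To compute FIRST(D a D), process the symbols left to right:
Symbol D is a non-terminal. Add FIRST(D) \ {ε} = { ',', 'a' }
D is nullable (ε ∈ FIRST(D)), continue to the next symbol.
Symbol a is a terminal. Add 'a' and stop.
FIRST(D a D) = { ',', 'a' }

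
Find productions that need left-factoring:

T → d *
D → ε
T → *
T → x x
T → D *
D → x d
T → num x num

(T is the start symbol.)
No, left-factoring is not needed

Left-factoring is needed when two productions for the same non-terminal
share a common prefix on the right-hand side.

Productions for T:
  T → d *
  T → *
  T → x x
  T → D *
  T → num x num
Productions for D:
  D → ε
  D → x d

No common prefixes found.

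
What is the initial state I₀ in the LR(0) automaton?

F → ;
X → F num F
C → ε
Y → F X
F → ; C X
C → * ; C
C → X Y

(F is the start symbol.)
{ [F → . ; C X], [F → . ;], [F' → . F] }

First, augment the grammar with F' → F
I₀ = CLOSURE({ [F' → . F] }):
  [F' → . F] has the dot before F: add [F → . ;], [F → . ; C X]
No further items can be added.

I₀ = { [F → . ; C X], [F → . ;], [F' → . F] }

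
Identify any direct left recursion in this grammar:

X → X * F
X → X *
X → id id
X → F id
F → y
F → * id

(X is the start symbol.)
X → X * F: LEFT RECURSIVE (starts with X)
X → X *: LEFT RECURSIVE (starts with X)
X → id id: starts with id
X → F id: starts with F
F → y: starts with y
F → * id: starts with '*'

The grammar has direct left recursion on: X.

Answer: Yes, X is left-recursive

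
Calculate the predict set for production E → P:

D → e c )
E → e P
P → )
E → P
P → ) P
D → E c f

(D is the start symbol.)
{ ')' }

PREDICT(E → P) = (FIRST(RHS) \ {ε}) ∪ (FOLLOW(E) if ε ∈ FIRST(RHS), i.e. RHS ⇒* ε)
FIRST(P) = { ')' }
FIRST(P) = { ')' }
ε ∉ FIRST(P), so FOLLOW(E) is not added.
PREDICT(E → P) = { ')' }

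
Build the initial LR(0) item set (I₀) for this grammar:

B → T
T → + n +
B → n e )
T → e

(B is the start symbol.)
First, augment the grammar with B' → B
I₀ = CLOSURE({ [B' → . B] }):
  [B' → . B] has the dot before B: add [B → . T], [B → . n e )]
  [B → . T] has the dot before T: add [T → . + n +], [T → . e]
No further items can be added.

I₀ = { [B → . T], [B → . n e )], [B' → . B], [T → . + n +], [T → . e] }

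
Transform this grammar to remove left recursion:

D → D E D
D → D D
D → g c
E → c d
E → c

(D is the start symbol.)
D is directly left-recursive. The standard transformation for
  A → A α₁ | ... | A α_m | β₁ | ... | β_n
is
  A  → β₁ A' | ... | β_n A'
  A' → α₁ A' | ... | α_m A' | ε

D → g c becomes D → g c D'
D → D E D becomes D' → E D D'
D → D D becomes D' → D D'
Add D' → ε

Productions for other non-terminals are unchanged:
  E → c d
  E → c

Resulting grammar:
D → g c D'
D' → E D D'
D' → D D'
D' → ε
E → c d
E → c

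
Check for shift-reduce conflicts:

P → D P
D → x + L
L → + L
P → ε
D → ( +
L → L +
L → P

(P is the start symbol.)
Yes — I0: [P → .] vs [D → . ( +]; I2: [P → .] vs [D → . ( +]; I5: [P → .] vs [D → . ( +]; I6: [P → .] vs [D → . ( +]; I7: [D → x + L .] vs [L → L . +]; I10: [L → + L .] vs [L → L . +]

Augment with P' → P and build the canonical LR(0) collection (I0 = CLOSURE({[P' → . P]}), then GOTO on every symbol after a dot until no new states appear). It has 13 states:
  I0: { [D → . ( +], [D → . x + L], [P → . D P], [P → .], [P' → . P] }  — shift, reduce
  I1: { [D → ( . +] }  — shift
  I2: { [D → . ( +], [D → . x + L], [P → . D P], [P → .], [P → D . P] }  — shift, reduce
  I3: { [P' → P .] }  — accept
  I4: { [D → x . + L] }  — shift
  I5: { [D → . ( +], [D → . x + L], [D → x + . L], [L → . + L], [L → . L +], [L → . P], [P → . D P], [P → .] }  — shift, reduce
  I6: { [D → . ( +], [D → . x + L], [L → + . L], [L → . + L], [L → . L +], [L → . P], [P → . D P], [P → .] }  — shift, reduce
  I7: { [D → x + L .], [L → L . +] }  — shift, reduce
  I8: { [L → P .] }  — reduce
  I9: { [L → L + .] }  — reduce
  I10: { [L → + L .], [L → L . +] }  — shift, reduce
  I11: { [P → D P .] }  — reduce
  I12: { [D → ( + .] }  — reduce

I0 contains reduce item [P → .] and shift items [D → . ( +], [D → . x + L] — shift-reduce conflict.
I2 contains reduce item [P → .] and shift items [D → . ( +], [D → . x + L] — shift-reduce conflict.
I5 contains reduce item [P → .] and shift items [D → . ( +], [D → . x + L], [L → . + L] — shift-reduce conflict.
I6 contains reduce item [P → .] and shift items [D → . ( +], [D → . x + L], [L → . + L] — shift-reduce conflict.
I7 contains reduce item [D → x + L .] and shift item [L → L . +] — shift-reduce conflict.
I10 contains reduce item [L → + L .] and shift item [L → L . +] — shift-reduce conflict.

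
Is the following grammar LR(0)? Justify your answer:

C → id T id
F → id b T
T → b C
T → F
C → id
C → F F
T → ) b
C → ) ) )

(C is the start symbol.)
No. Shift-reduce conflict between [C → id .] and [F → . id b T]

A grammar is LR(0) if no state in the canonical LR(0) collection has:
  - both a shift item (dot before a terminal) and a complete item (shift-reduce conflict), or
  - two or more complete items (reduce-reduce conflict; the accept item [C' → C .] counts as a complete item here).

Augment with C' → C and build the canonical LR(0) collection (I0 = CLOSURE({[C' → . C]}), then GOTO on every symbol after a dot until no new states appear). It has 21 states:
  I0: { [C → . ) ) )], [C → . F F], [C → . id T id], [C → . id], [C' → . C], [F → . id b T] }  — shift
  I1: { [C → ) . ) )] }  — shift
  I2: { [C' → C .] }  — accept
  I3: { [C → F . F], [F → . id b T] }  — shift
  I4: { [C → id . T id], [C → id .], [F → . id b T], [F → id . b T], [T → . ) b], [T → . F], [T → . b C] }  — shift, reduce
  I5: { [T → ) . b] }  — shift
  I6: { [T → F .] }  — reduce
  I7: { [C → id T . id] }  — shift
  I8: { [C → . ) ) )], [C → . F F], [C → . id T id], [C → . id], [F → . id b T], [F → id b . T], [T → . ) b], [T → . F], [T → . b C], [T → b . C] }  — shift
  I9: { [F → id . b T] }  — shift
  I10: { [F → . id b T], [F → id b . T], [T → . ) b], [T → . F], [T → . b C] }  — shift
  I11: { [F → id b T .] }  — reduce
  I12: { [C → . ) ) )], [C → . F F], [C → . id T id], [C → . id], [F → . id b T], [T → b . C] }  — shift
  I13: { [T → b C .] }  — reduce
  I14: { [C → ) . ) )], [T → ) . b] }  — shift
  I15: { [C → F . F], [F → . id b T], [T → F .] }  — shift, reduce
  I16: { [C → F F .] }  — reduce
  I17: { [C → ) ) . )] }  — shift
  I18: { [T → ) b .] }  — reduce
  I19: { [C → ) ) ) .] }  — reduce
  I20: { [C → id T id .] }  — reduce

Conflict in state I4:
  Shift-reduce conflict between [C → id .] and [F → . id b T]
So the grammar is NOT LR(0).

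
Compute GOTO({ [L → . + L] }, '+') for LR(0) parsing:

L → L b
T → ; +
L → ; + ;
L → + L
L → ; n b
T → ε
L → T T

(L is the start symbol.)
GOTO(I, '+') = CLOSURE({ [A → αX.β] : [A → α.Xβ] ∈ I, X = '+' })

Items with dot before '+', with the dot advanced:
  [L → . + L] → [L → + . L]
Closure of the advanced items:
  [L → + . L] has the dot before L: add [L → . L b], [L → . ; + ;], [L → . + L], [L → . ; n b], [L → . T T]
  [L → . T T] has the dot before T: add [T → . ; +], [T → .]

GOTO = { [L → + . L], [L → . + L], [L → . ; + ;], [L → . ; n b], [L → . L b], [L → . T T], [T → . ; +], [T → .] }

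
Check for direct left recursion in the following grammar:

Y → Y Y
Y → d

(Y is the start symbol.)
Yes, Y is left-recursive

Direct left recursion occurs when N → N α for some non-terminal N (the right-hand side begins with the left-hand side itself).

Y → Y Y: LEFT RECURSIVE (starts with Y)
Y → d: starts with d

The grammar has direct left recursion on: Y.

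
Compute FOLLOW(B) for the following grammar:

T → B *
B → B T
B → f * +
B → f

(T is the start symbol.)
In T → B *: B is followed by '*', add FIRST('*') \ {ε} = { '*' }
In B → B T: B is followed by T, add FIRST(T) \ {ε} = { 'f' }

Taking the union: FOLLOW(B) = { '*', 'f' }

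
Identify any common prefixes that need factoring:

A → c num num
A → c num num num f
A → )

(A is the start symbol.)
Yes, A has productions with common prefix 'c num num'

Left-factoring is needed when two productions for the same non-terminal
share a common prefix on the right-hand side.

Productions for A:
  A → c num num
  A → c num num num f
  A → )

Found common prefix 'c num num' in productions for A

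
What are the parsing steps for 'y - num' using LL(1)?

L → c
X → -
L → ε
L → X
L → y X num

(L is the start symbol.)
LL(1) parsing maintains a stack (initially the start symbol over $) and the input. At each step: if the stack top is a terminal, match it against the current input token; if it is a non-terminal N, replace it with the RHS of M[N, lookahead] (the unique production whose predict set contains the lookahead).

Stack is shown with the top on the left.

Stack      Input      Action
----------------------------
L $        y - num $  output L → y X num
y X num $  y - num $  match 'y'
X num $    - num $    output X → -
- num $    - num $    match '-'
num $      num $      match 'num'
$          $          accept

The string is accepted.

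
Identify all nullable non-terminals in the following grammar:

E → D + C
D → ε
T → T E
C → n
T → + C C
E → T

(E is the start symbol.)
A non-terminal is nullable if it can derive ε (the empty string): either it has an ε-production, or it has a production whose right-hand side consists entirely of nullable non-terminals.

ε-productions: D → ε
So D is immediately nullable.
No further non-terminal can be added: every production for the remaining non-terminals contains a terminal or a non-nullable non-terminal.
Nullable = { 'D' }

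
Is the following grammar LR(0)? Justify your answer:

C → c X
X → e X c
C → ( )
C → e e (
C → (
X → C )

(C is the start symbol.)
No. Shift-reduce conflict between [C → ( .] and [C → ( . )]

Augment with C' → C and build the canonical LR(0) collection (I0 = CLOSURE({[C' → . C]}), then GOTO on every symbol after a dot until no new states appear). It has 16 states:
  I0: { [C → . ( )], [C → . (], [C → . c X], [C → . e e (], [C' → . C] }  — shift
  I1: { [C → ( . )], [C → ( .] }  — shift, reduce
  I2: { [C' → C .] }  — accept
  I3: { [C → . ( )], [C → . (], [C → . c X], [C → . e e (], [C → c . X], [X → . C )], [X → . e X c] }  — shift
  I4: { [C → e . e (] }  — shift
  I5: { [C → e e . (] }  — shift
  I6: { [C → e e ( .] }  — reduce
  I7: { [X → C . )] }  — shift
  I8: { [C → c X .] }  — reduce
  I9: { [C → . ( )], [C → . (], [C → . c X], [C → . e e (], [C → e . e (], [X → . C )], [X → . e X c], [X → e . X c] }  — shift
  I10: { [X → e X . c] }  — shift
  I11: { [C → . ( )], [C → . (], [C → . c X], [C → . e e (], [C → e . e (], [C → e e . (], [X → . C )], [X → . e X c], [X → e . X c] }  — shift
  I12: { [C → ( . )], [C → ( .], [C → e e ( .] }  — shift, 2 reduces
  I13: { [C → ( ) .] }  — reduce
  I14: { [X → e X c .] }  — reduce
  I15: { [X → C ) .] }  — reduce

Conflict in state I1:
  Shift-reduce conflict between [C → ( .] and [C → ( . )]
So the grammar is NOT LR(0).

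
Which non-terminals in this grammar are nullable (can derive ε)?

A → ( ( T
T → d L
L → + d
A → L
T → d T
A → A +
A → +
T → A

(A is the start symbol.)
None

A non-terminal is nullable if it can derive ε (the empty string): either it has an ε-production, or it has a production whose right-hand side consists entirely of nullable non-terminals.

There are no ε-productions, so no non-terminal can derive ε.
No non-terminals are nullable.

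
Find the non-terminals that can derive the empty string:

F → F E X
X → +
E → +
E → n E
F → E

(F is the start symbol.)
None

A non-terminal is nullable if it can derive ε (the empty string): either it has an ε-production, or it has a production whose right-hand side consists entirely of nullable non-terminals.

There are no ε-productions, so no non-terminal can derive ε.
No non-terminals are nullable.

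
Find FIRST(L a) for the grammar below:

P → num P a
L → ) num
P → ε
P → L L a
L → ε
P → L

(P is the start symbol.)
{ ')', 'a' }

FIRST sets of the non-terminals involved (from the grammar, by fixed-point iteration):
  FIRST(L) = { ')', ε }

To compute FIRST(L a), process the symbols left to right:
Symbol L is a non-terminal. Add FIRST(L) \ {ε} = { ')' }
L is nullable (ε ∈ FIRST(L)), continue to the next symbol.
Symbol a is a terminal. Add 'a' and stop.
FIRST(L a) = { ')', 'a' }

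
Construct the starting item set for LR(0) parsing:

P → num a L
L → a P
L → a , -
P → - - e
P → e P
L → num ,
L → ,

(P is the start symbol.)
First, augment the grammar with P' → P
I₀ = CLOSURE({ [P' → . P] }):
  [P' → . P] has the dot before P: add [P → . num a L], [P → . - - e], [P → . e P]
No further items can be added.

I₀ = { [P → . - - e], [P → . e P], [P → . num a L], [P' → . P] }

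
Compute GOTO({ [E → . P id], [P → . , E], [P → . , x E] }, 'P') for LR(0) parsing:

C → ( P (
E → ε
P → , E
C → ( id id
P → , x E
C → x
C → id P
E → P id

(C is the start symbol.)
{ [E → P . id] }

GOTO(I, 'P') = CLOSURE({ [A → αX.β] : [A → α.Xβ] ∈ I, X = 'P' })

Items with dot before 'P', with the dot advanced:
  [E → . P id] → [E → P . id]
Closure adds nothing (no advanced item has the dot before a non-terminal).

GOTO = { [E → P . id] }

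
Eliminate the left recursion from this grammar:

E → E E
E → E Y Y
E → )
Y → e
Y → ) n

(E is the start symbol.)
E → ) E'
E' → E E'
E' → Y Y E'
E' → ε
Y → e
Y → ) n

E is directly left-recursive. The standard transformation for
  A → A α₁ | ... | A α_m | β₁ | ... | β_n
is
  A  → β₁ A' | ... | β_n A'
  A' → α₁ A' | ... | α_m A' | ε

E → ) becomes E → ) E'
E → E E becomes E' → E E'
E → E Y Y becomes E' → Y Y E'
Add E' → ε

Productions for other non-terminals are unchanged:
  Y → e
  Y → ) n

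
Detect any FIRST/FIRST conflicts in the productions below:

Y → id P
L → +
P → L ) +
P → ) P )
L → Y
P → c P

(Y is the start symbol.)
No FIRST/FIRST conflicts.

FIRST sets of the non-terminals at (or reachable through a nullable prefix from) the front of some alternative:
  FIRST(Y) = { 'id' }
  FIRST(L) = { '+', 'id' }

Productions for L:
  L → +: FIRST = { '+' }
  L → Y: FIRST = { 'id' }
Productions for P:
  P → L ) +: FIRST = { '+', 'id' }
  P → ) P ): FIRST = { ')' }
  P → c P: FIRST = { 'c' }
Y has only one production, so no FIRST/FIRST conflict is possible there.

All alternatives of each non-terminal have pairwise disjoint FIRST sets.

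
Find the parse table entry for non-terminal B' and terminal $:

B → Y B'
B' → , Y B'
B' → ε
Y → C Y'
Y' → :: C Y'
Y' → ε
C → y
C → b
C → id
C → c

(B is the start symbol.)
B' → ε

To find M[B', $], we find productions for B' where $ is in the predict set (PREDICT(N → α) = (FIRST(α) \ {ε}) ∪ (FOLLOW(N) if α ⇒* ε)).

Relevant sets:
  FOLLOW(B') = { $ }

B' → , Y B': PREDICT = { ',' }
B' → ε: PREDICT = { $ }
  $ is in predict set, so this production goes in M[B', $]

M[B', $] = B' → ε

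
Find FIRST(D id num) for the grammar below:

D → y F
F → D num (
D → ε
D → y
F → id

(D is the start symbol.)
FIRST sets of the non-terminals involved (from the grammar, by fixed-point iteration):
  FIRST(D) = { 'y', ε }

To compute FIRST(D id num), process the symbols left to right:
Symbol D is a non-terminal. Add FIRST(D) \ {ε} = { 'y' }
D is nullable (ε ∈ FIRST(D)), continue to the next symbol.
Symbol id is a terminal. Add 'id' and stop.
FIRST(D id num) = { 'id', 'y' }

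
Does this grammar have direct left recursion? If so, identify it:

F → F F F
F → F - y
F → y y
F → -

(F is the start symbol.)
Yes, F is left-recursive

F → F F F: LEFT RECURSIVE (starts with F)
F → F - y: LEFT RECURSIVE (starts with F)
F → y y: starts with y
F → -: starts with '-'

The grammar has direct left recursion on: F.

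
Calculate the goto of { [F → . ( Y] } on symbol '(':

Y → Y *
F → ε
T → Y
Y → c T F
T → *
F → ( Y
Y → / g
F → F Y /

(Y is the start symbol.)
{ [F → ( . Y], [Y → . / g], [Y → . Y *], [Y → . c T F] }

GOTO(I, '(') = CLOSURE({ [A → αX.β] : [A → α.Xβ] ∈ I, X = '(' })

Items with dot before '(', with the dot advanced:
  [F → . ( Y] → [F → ( . Y]
Closure of the advanced items:
  [F → ( . Y] has the dot before Y: add [Y → . Y *], [Y → . c T F], [Y → . / g]

GOTO = { [F → ( . Y], [Y → . / g], [Y → . Y *], [Y → . c T F] }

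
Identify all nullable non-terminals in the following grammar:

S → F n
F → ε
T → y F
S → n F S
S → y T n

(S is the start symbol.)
{ 'F' }

ε-productions: F → ε
So F is immediately nullable.
No further non-terminal can be added: every production for the remaining non-terminals contains a terminal or a non-nullable non-terminal.
Nullable = { 'F' }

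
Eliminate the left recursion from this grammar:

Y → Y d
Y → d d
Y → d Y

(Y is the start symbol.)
Y is directly left-recursive. The standard transformation for
  A → A α₁ | ... | A α_m | β₁ | ... | β_n
is
  A  → β₁ A' | ... | β_n A'
  A' → α₁ A' | ... | α_m A' | ε

Y → d d becomes Y → d d Y'
Y → d Y becomes Y → d Y Y'
Y → Y d becomes Y' → d Y'
Add Y' → ε

Resulting grammar:
Y → d d Y'
Y → d Y Y'
Y' → d Y'
Y' → ε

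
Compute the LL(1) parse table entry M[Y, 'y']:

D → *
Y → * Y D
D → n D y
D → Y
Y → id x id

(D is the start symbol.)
To find M[Y, 'y'], we find productions for Y where 'y' is in the predict set (PREDICT(N → α) = (FIRST(α) \ {ε}) ∪ (FOLLOW(N) if α ⇒* ε)).

Y → * Y D: PREDICT = { '*' }
Y → id x id: PREDICT = { 'id' }

M[Y, 'y'] is empty (no production applies)

Answer: Empty (error entry)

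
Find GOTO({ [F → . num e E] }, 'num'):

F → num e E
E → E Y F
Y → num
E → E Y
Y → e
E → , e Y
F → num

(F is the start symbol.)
GOTO(I, 'num') = CLOSURE({ [A → αX.β] : [A → α.Xβ] ∈ I, X = 'num' })

Items with dot before 'num', with the dot advanced:
  [F → . num e E] → [F → num . e E]
Closure adds nothing (no advanced item has the dot before a non-terminal).

GOTO = { [F → num . e E] }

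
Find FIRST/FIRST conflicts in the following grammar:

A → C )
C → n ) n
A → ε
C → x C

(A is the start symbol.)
FIRST sets of the non-terminals at (or reachable through a nullable prefix from) the front of some alternative:
  FIRST(C) = { 'n', 'x' }

Productions for A:
  A → C ): FIRST = { 'n', 'x' }
  A → ε: FIRST = { ε }
Productions for C:
  C → n ) n: FIRST = { 'n' }
  C → x C: FIRST = { 'x' }

All alternatives of each non-terminal have pairwise disjoint FIRST sets.

Answer: No FIRST/FIRST conflicts.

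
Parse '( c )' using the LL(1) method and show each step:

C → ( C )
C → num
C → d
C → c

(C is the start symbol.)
Stack is shown with the top on the left.

Stack    Input    Action
------------------------
C $      ( c ) $  output C → ( C )
( C ) $  ( c ) $  match '('
C ) $    c ) $    output C → c
c ) $    c ) $    match 'c'
) $      ) $      match ')'
$        $        accept

The string is accepted.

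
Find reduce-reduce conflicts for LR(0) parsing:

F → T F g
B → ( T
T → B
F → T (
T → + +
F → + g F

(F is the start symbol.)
A reduce-reduce conflict occurs when an LR(0) state has two complete items [A → α .] and [B → β .] — both call for a reduction, and with no lookahead the parser cannot choose between them.

Augment with F' → F and build the canonical LR(0) collection (I0 = CLOSURE({[F' → . F]}), then GOTO on every symbol after a dot until no new states appear). It has 14 states:
  I0: { [B → . ( T], [F → . + g F], [F → . T (], [F → . T F g], [F' → . F], [T → . + +], [T → . B] }  — shift
  I1: { [B → ( . T], [B → . ( T], [T → . + +], [T → . B] }  — shift
  I2: { [F → + . g F], [T → + . +] }  — shift
  I3: { [T → B .] }  — reduce
  I4: { [F' → F .] }  — accept
  I5: { [B → . ( T], [F → . + g F], [F → . T (], [F → . T F g], [F → T . (], [F → T . F g], [T → . + +], [T → . B] }  — shift
  I6: { [B → ( . T], [B → . ( T], [F → T ( .], [T → . + +], [T → . B] }  — shift, reduce
  I7: { [F → T F . g] }  — shift
  I8: { [F → T F g .] }  — reduce
  I9: { [T → + . +] }  — shift
  I10: { [B → ( T .] }  — reduce
  I11: { [T → + + .] }  — reduce
  I12: { [B → . ( T], [F → + g . F], [F → . + g F], [F → . T (], [F → . T F g], [T → . + +], [T → . B] }  — shift
  I13: { [F → + g F .] }  — reduce

No state contains more than one complete item.

Answer: No reduce-reduce conflicts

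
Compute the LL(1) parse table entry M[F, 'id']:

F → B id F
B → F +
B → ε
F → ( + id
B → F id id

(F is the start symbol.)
To find M[F, 'id'], we find productions for F where 'id' is in the predict set (PREDICT(N → α) = (FIRST(α) \ {ε}) ∪ (FOLLOW(N) if α ⇒* ε)).

Relevant sets:
  FIRST(B) = { '(', 'id', ε }

F → B id F: PREDICT = { '(', 'id' }
  'id' is in predict set, so this production goes in M[F, 'id']
F → ( + id: PREDICT = { '(' }

M[F, 'id'] = F → B id F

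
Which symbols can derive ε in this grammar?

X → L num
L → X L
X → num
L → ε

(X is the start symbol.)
ε-productions: L → ε
So L is immediately nullable.
No further non-terminal can be added: every production for the remaining non-terminals contains a terminal or a non-nullable non-terminal.
Nullable = { 'L' }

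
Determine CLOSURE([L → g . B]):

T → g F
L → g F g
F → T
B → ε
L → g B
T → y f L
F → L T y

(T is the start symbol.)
To compute CLOSURE, for each item [A → α.Bβ] where B is a non-terminal, add [B → .γ] for all productions B → γ; repeat for the newly added items until nothing changes.

Start with: [L → g . B]
  [L → g . B] has the dot before B: add [B → .]
No further items can be added.

CLOSURE = { [B → .], [L → g . B] }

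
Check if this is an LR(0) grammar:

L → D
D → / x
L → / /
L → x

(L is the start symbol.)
Yes, the grammar is LR(0)

A grammar is LR(0) if no state in the canonical LR(0) collection has:
  - both a shift item (dot before a terminal) and a complete item (shift-reduce conflict), or
  - two or more complete items (reduce-reduce conflict; the accept item [L' → L .] counts as a complete item here).

Augment with L' → L and build the canonical LR(0) collection (I0 = CLOSURE({[L' → . L]}), then GOTO on every symbol after a dot until no new states appear). It has 7 states:
  I0: { [D → . / x], [L → . / /], [L → . D], [L → . x], [L' → . L] }  — shift
  I1: { [D → / . x], [L → / . /] }  — shift
  I2: { [L → D .] }  — reduce
  I3: { [L' → L .] }  — accept
  I4: { [L → x .] }  — reduce
  I5: { [L → / / .] }  — reduce
  I6: { [D → / x .] }  — reduce

Every state is either a pure shift/goto state or contains exactly one complete item and nothing to shift — no conflicts. The grammar is LR(0).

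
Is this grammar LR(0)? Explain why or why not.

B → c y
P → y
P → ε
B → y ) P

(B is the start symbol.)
No. Shift-reduce conflict between [P → .] and [P → . y]

A grammar is LR(0) if no state in the canonical LR(0) collection has:
  - both a shift item (dot before a terminal) and a complete item (shift-reduce conflict), or
  - two or more complete items (reduce-reduce conflict; the accept item [B' → B .] counts as a complete item here).

Augment with B' → B and build the canonical LR(0) collection (I0 = CLOSURE({[B' → . B]}), then GOTO on every symbol after a dot until no new states appear). It has 8 states:
  I0: { [B → . c y], [B → . y ) P], [B' → . B] }  — shift
  I1: { [B' → B .] }  — accept
  I2: { [B → c . y] }  — shift
  I3: { [B → y . ) P] }  — shift
  I4: { [B → y ) . P], [P → . y], [P → .] }  — shift, reduce
  I5: { [B → y ) P .] }  — reduce
  I6: { [P → y .] }  — reduce
  I7: { [B → c y .] }  — reduce

Conflict in state I4:
  Shift-reduce conflict between [P → .] and [P → . y]
So the grammar is NOT LR(0).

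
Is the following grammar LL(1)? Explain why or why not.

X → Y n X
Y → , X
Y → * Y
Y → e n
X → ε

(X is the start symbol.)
A grammar is LL(1) if for each non-terminal N with multiple productions, the predict sets of those productions are pairwise disjoint, where PREDICT(N → α) = (FIRST(α) \ {ε}) ∪ (FOLLOW(N) if α ⇒* ε).

Relevant sets:
  FIRST(Y) = { '*', ',', 'e' }
  FOLLOW(X) = { $, 'n' }

For X:
  PREDICT(X → Y n X) = { '*', ',', 'e' }
  PREDICT(X → ε) = { $, 'n' }
For Y:
  PREDICT(Y → ',' X) = { ',' }
  PREDICT(Y → '*' Y) = { '*' }
  PREDICT(Y → e n) = { 'e' }

All predict sets are disjoint. The grammar IS LL(1).

Answer: Yes, the grammar is LL(1).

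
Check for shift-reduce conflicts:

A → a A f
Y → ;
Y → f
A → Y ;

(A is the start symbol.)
No shift-reduce conflicts

Augment with A' → A and build the canonical LR(0) collection (I0 = CLOSURE({[A' → . A]}), then GOTO on every symbol after a dot until no new states appear). It has 9 states:
  I0: { [A → . Y ;], [A → . a A f], [A' → . A], [Y → . ;], [Y → . f] }  — shift
  I1: { [Y → ; .] }  — reduce
  I2: { [A' → A .] }  — accept
  I3: { [A → Y . ;] }  — shift
  I4: { [A → . Y ;], [A → . a A f], [A → a . A f], [Y → . ;], [Y → . f] }  — shift
  I5: { [Y → f .] }  — reduce
  I6: { [A → a A . f] }  — shift
  I7: { [A → a A f .] }  — reduce
  I8: { [A → Y ; .] }  — reduce

No state contains both a complete item and a shift item.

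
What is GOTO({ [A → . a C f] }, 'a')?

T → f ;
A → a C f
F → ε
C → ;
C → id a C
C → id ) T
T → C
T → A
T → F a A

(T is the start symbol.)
GOTO(I, 'a') = CLOSURE({ [A → αX.β] : [A → α.Xβ] ∈ I, X = 'a' })

Items with dot before 'a', with the dot advanced:
  [A → . a C f] → [A → a . C f]
Closure of the advanced items:
  [A → a . C f] has the dot before C: add [C → . ;], [C → . id a C], [C → . id ) T]

GOTO = { [A → a . C f], [C → . ;], [C → . id ) T], [C → . id a C] }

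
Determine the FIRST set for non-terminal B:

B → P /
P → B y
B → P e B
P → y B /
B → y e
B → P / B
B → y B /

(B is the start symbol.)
{ 'y' }

To compute FIRST(B), examine every production with B on the left-hand side, reading each right-hand side left to right until a non-nullable symbol is reached.

FIRST sets of the other non-terminals involved (by the same procedure, iterated to a fixed point):
  FIRST(P) = { 'y' }

From B → P /:
  - P is a non-terminal: add FIRST(P) \ {ε} = { 'y' }
    P is not nullable, so stop
From B → P e B:
  - P is a non-terminal: add FIRST(P) \ {ε} = { 'y' }
    P is not nullable, so stop
From B → y e:
  - y is a terminal: add 'y' and stop
From B → P / B:
  - P is a non-terminal: add FIRST(P) \ {ε} = { 'y' }
    P is not nullable, so stop
From B → y B /:
  - y is a terminal: add 'y' and stop

Collecting: FIRST(B) = { 'y' }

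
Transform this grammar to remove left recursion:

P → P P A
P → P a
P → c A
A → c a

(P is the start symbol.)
P is directly left-recursive. The standard transformation for
  A → A α₁ | ... | A α_m | β₁ | ... | β_n
is
  A  → β₁ A' | ... | β_n A'
  A' → α₁ A' | ... | α_m A' | ε

P → c A becomes P → c A P'
P → P P A becomes P' → P A P'
P → P a becomes P' → a P'
Add P' → ε

Productions for other non-terminals are unchanged:
  A → c a

Resulting grammar:
P → c A P'
P' → P A P'
P' → a P'
P' → ε
A → c a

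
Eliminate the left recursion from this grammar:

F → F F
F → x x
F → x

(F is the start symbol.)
F → x x F'
F → x F'
F' → F F'
F' → ε

F is directly left-recursive. The standard transformation for
  A → A α₁ | ... | A α_m | β₁ | ... | β_n
is
  A  → β₁ A' | ... | β_n A'
  A' → α₁ A' | ... | α_m A' | ε

F → x x becomes F → x x F'
F → x becomes F → x F'
F → F F becomes F' → F F'
Add F' → ε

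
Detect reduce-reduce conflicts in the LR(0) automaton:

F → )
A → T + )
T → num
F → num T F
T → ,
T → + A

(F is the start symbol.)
No reduce-reduce conflicts

Augment with F' → F and build the canonical LR(0) collection (I0 = CLOSURE({[F' → . F]}), then GOTO on every symbol after a dot until no new states appear). It has 13 states:
  I0: { [F → . )], [F → . num T F], [F' → . F] }  — shift
  I1: { [F → ) .] }  — reduce
  I2: { [F' → F .] }  — accept
  I3: { [F → num . T F], [T → . + A], [T → . ,], [T → . num] }  — shift
  I4: { [A → . T + )], [T → + . A], [T → . + A], [T → . ,], [T → . num] }  — shift
  I5: { [T → , .] }  — reduce
  I6: { [F → . )], [F → . num T F], [F → num T . F] }  — shift
  I7: { [T → num .] }  — reduce
  I8: { [F → num T F .] }  — reduce
  I9: { [T → + A .] }  — reduce
  I10: { [A → T . + )] }  — shift
  I11: { [A → T + . )] }  — shift
  I12: { [A → T + ) .] }  — reduce

No state contains more than one complete item.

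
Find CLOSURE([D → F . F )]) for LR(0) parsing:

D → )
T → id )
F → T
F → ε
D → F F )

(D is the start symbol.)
{ [D → F . F )], [F → . T], [F → .], [T → . id )] }

To compute CLOSURE, for each item [A → α.Bβ] where B is a non-terminal, add [B → .γ] for all productions B → γ; repeat for the newly added items until nothing changes.

Start with: [D → F . F )]
  [D → F . F )] has the dot before F: add [F → . T], [F → .]
  [F → . T] has the dot before T: add [T → . id )]
No further items can be added.

CLOSURE = { [D → F . F )], [F → . T], [F → .], [T → . id )] }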